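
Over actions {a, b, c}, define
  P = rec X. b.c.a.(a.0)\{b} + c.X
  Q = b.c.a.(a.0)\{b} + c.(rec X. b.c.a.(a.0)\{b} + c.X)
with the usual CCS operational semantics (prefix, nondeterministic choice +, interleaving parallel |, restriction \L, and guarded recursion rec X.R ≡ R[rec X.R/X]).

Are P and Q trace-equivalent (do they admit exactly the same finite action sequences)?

YES

P's transition system — 5 states:
  p0 = rec X. b.c.a.(a.0)\{b} + c.X :: -b-> p1, -c-> p0
  p1 = c.a.(a.0)\{b} :: -c-> p2
  p2 = a.(a.0)\{b} :: -a-> p3
  p3 = (a.0)\{b} :: -a-> p4
  p4 = 0\{b} :: (no moves)
Q's transition system — 6 states:
  q0 = b.c.a.(a.0)\{b} + c.(rec X. b.c.a.(a.0)\{b} + c.X) :: -b-> q1, -c-> q2
  q1 = c.a.(a.0)\{b} :: -c-> q3
  q2 = rec X. b.c.a.(a.0)\{b} + c.X :: -b-> q1, -c-> q2
  q3 = a.(a.0)\{b} :: -a-> q4
  q4 = (a.0)\{b} :: -a-> q5
  q5 = 0\{b} :: (no moves)
Coarsest stable partition (strong bisimilarity classes):
  B0 = {p0, q0, q2}
  B1 = {p1, q1}
  B2 = {p2, q3}
  B3 = {p3, q4}
  B4 = {p4, q5}
p0 ∈ B0, q0 ∈ B0 → same block
Bisimilar ⇒ trace-equivalent.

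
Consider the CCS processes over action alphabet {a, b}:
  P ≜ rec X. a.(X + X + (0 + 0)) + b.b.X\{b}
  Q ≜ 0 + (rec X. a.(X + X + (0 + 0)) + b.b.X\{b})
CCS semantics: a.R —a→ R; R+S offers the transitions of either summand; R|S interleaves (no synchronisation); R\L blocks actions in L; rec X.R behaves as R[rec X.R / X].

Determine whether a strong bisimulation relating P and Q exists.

Reachable graph of P (5 states):
  s0 = rec X. a.(X + X + (0 + 0)) + b.b.X\{b} ⊢ =a=> s1, =b=> s2
  s1 = (rec X. a.(X + X + (0 + 0)) + b.b.X\{b}) + (rec X. a.(X + X + (0 + 0)) + b.b.X\{b}) + (0 + 0) ⊢ =a=> s1, =b=> s2
  s2 = b.(rec X. a.(X + X + (0 + 0)) + b.b.X\{b})\{b} ⊢ =b=> s3
  s3 = (rec X. a.(X + X + (0 + 0)) + b.b.X\{b})\{b} ⊢ =a=> s4
  s4 = ((rec X. a.(X + X + (0 + 0)) + b.b.X\{b}) + (rec X. a.(X + X + (0 + 0)) + b.b.X\{b}) + (0 + 0))\{b} ⊢ =a=> s4
Reachable graph of Q (5 states):
  t0 = 0 + (rec X. a.(X + X + (0 + 0)) + b.b.X\{b}) ⊢ =a=> t1, =b=> t2
  t1 = (rec X. a.(X + X + (0 + 0)) + b.b.X\{b}) + (rec X. a.(X + X + (0 + 0)) + b.b.X\{b}) + (0 + 0) ⊢ =a=> t1, =b=> t2
  t2 = b.(rec X. a.(X + X + (0 + 0)) + b.b.X\{b})\{b} ⊢ =b=> t3
  t3 = (rec X. a.(X + X + (0 + 0)) + b.b.X\{b})\{b} ⊢ =a=> t4
  t4 = ((rec X. a.(X + X + (0 + 0)) + b.b.X\{b}) + (rec X. a.(X + X + (0 + 0)) + b.b.X\{b}) + (0 + 0))\{b} ⊢ =a=> t4
Bisimilarity quotient blocks:
  B0 = {s0, s1, t0, t1}
  B1 = {s2, t2}
  B2 = {s3, s4, t3, t4}
s0 ∈ B0, t0 ∈ B0 → same block

P ~ Q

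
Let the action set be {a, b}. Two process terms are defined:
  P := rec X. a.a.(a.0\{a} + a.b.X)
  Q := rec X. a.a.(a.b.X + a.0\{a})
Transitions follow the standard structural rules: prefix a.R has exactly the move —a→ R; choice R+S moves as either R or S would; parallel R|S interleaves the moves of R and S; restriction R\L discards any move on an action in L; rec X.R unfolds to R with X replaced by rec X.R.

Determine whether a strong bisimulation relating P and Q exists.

YES

LTS(P): 5 reachable states
  m0 = rec X. a.a.(a.0\{a} + a.b.X) has moves --a--▸ m1
  m1 = a.(a.0\{a} + a.b.(rec X. a.a.(a.0\{a} + a.b.X))) has moves --a--▸ m2
  m2 = a.0\{a} + a.b.(rec X. a.a.(a.0\{a} + a.b.X)) has moves --a--▸ m3, --a--▸ m4
  m3 = 0\{a} has moves ∅
  m4 = b.(rec X. a.a.(a.0\{a} + a.b.X)) has moves --b--▸ m0
LTS(Q): 5 reachable states
  n0 = rec X. a.a.(a.b.X + a.0\{a}) has moves --a--▸ n1
  n1 = a.(a.b.(rec X. a.a.(a.b.X + a.0\{a})) + a.0\{a}) has moves --a--▸ n2
  n2 = a.b.(rec X. a.a.(a.b.X + a.0\{a})) + a.0\{a} has moves --a--▸ n3, --a--▸ n4
  n3 = 0\{a} has moves ∅
  n4 = b.(rec X. a.a.(a.b.X + a.0\{a})) has moves --b--▸ n0
Bisimilarity quotient blocks:
  B0 = {m0, n0}
  B1 = {m1, n1}
  B2 = {m2, n2}
  B3 = {m3, n3}
  B4 = {m4, n4}
m0 ∈ B0, n0 ∈ B0 → same block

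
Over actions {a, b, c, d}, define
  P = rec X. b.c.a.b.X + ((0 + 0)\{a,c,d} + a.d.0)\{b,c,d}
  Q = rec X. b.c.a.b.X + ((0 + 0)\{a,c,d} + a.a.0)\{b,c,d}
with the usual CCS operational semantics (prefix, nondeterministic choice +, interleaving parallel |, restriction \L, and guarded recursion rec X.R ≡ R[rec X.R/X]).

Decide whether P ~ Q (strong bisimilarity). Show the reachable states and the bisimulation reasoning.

LTS(P): 5 reachable states
  p0 = rec X. b.c.a.b.X + ((0 + 0)\{a,c,d} + a.d.0)\{b,c,d} → ··a··> p1, ··b··> p2
  p1 = (d.0)\{b,c,d} → stopped
  p2 = c.a.b.(rec X. b.c.a.b.X + ((0 + 0)\{a,c,d} + a.d.0)\{b,c,d}) → ··c··> p3
  p3 = a.b.(rec X. b.c.a.b.X + ((0 + 0)\{a,c,d} + a.d.0)\{b,c,d}) → ··a··> p4
  p4 = b.(rec X. b.c.a.b.X + ((0 + 0)\{a,c,d} + a.d.0)\{b,c,d}) → ··b··> p0
LTS(Q): 6 reachable states
  q0 = rec X. b.c.a.b.X + ((0 + 0)\{a,c,d} + a.a.0)\{b,c,d} → ··a··> q1, ··b··> q2
  q1 = (a.0)\{b,c,d} → ··a··> q3
  q2 = c.a.b.(rec X. b.c.a.b.X + ((0 + 0)\{a,c,d} + a.a.0)\{b,c,d}) → ··c··> q4
  q3 = 0\{b,c,d} → stopped
  q4 = a.b.(rec X. b.c.a.b.X + ((0 + 0)\{a,c,d} + a.a.0)\{b,c,d}) → ··a··> q5
  q5 = b.(rec X. b.c.a.b.X + ((0 + 0)\{a,c,d} + a.a.0)\{b,c,d}) → ··b··> q0
Coarsest stable partition (strong bisimilarity classes):
  B0 = {p0}
  B1 = {p2}
  B2 = {p3}
  B3 = {p4}
  B4 = {p1, q3}
  B5 = {q0}
  B6 = {q1}
  B7 = {q2}
  B8 = {q4}
  B9 = {q5}
p0 ∈ B0, q0 ∈ B5 → different blocks

NO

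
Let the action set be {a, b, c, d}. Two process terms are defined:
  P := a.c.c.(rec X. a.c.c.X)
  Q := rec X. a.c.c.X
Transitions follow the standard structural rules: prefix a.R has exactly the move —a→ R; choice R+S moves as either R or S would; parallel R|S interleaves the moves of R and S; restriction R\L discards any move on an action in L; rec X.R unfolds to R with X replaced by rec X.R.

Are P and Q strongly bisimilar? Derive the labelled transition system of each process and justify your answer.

LTS(P): 4 reachable states
  s0 = a.c.c.(rec X. a.c.c.X) | —a→ s1
  s1 = c.c.(rec X. a.c.c.X) | —c→ s2
  s2 = c.(rec X. a.c.c.X) | —c→ s3
  s3 = rec X. a.c.c.X | —a→ s1
LTS(Q): 3 reachable states
  t0 = rec X. a.c.c.X | —a→ t1
  t1 = c.c.(rec X. a.c.c.X) | —c→ t2
  t2 = c.(rec X. a.c.c.X) | —c→ t0
Partition-refinement fixed point:
  B0 = {s0, s3, t0}
  B1 = {s1, t1}
  B2 = {s2, t2}
s0 ∈ B0, t0 ∈ B0 → same block

YES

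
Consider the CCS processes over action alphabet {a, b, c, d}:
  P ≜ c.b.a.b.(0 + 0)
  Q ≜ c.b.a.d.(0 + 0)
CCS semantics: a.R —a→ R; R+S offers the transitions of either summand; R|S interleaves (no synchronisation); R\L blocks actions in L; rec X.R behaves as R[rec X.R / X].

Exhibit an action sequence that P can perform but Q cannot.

cbab

Reachable graph of P (5 states):
  p0 = c.b.a.b.(0 + 0) :: —c→ p1
  p1 = b.a.b.(0 + 0) :: —b→ p2
  p2 = a.b.(0 + 0) :: —a→ p3
  p3 = b.(0 + 0) :: —b→ p4
  p4 = 0 + 0 :: ·
Reachable graph of Q (5 states):
  q0 = c.b.a.d.(0 + 0) :: —c→ q1
  q1 = b.a.d.(0 + 0) :: —b→ q2
  q2 = a.d.(0 + 0) :: —a→ q3
  q3 = d.(0 + 0) :: —d→ q4
  q4 = 0 + 0 :: ·
Run σ = ⟨cbab⟩ on P: start {p0}
  step 1 (c): {p1}
  step 2 (b): {p2}
  step 3 (a): {p3}
  step 4 (b): {p4}
  ✓ P
Run σ = ⟨cbab⟩ on Q: start {q0}
  step 1 (c): {q1}
  step 2 (b): {q2}
  step 3 (a): {q3}
  step 4 (b): no successor for Q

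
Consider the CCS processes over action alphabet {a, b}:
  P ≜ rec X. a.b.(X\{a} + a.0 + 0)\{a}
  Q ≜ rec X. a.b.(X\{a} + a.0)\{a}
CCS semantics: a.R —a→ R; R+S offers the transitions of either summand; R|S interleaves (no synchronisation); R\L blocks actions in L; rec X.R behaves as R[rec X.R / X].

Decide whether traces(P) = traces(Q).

trace-equivalent

Reachable graph of P (3 states):
  s0 = rec X. a.b.(X\{a} + a.0 + 0)\{a} → ··a··> s1
  s1 = b.((rec X. a.b.(X\{a} + a.0 + 0)\{a})\{a} + a.0 + 0)\{a} → ··b··> s2
  s2 = ((rec X. a.b.(X\{a} + a.0 + 0)\{a})\{a} + a.0 + 0)\{a} → ·
Reachable graph of Q (3 states):
  t0 = rec X. a.b.(X\{a} + a.0)\{a} → ··a··> t1
  t1 = b.((rec X. a.b.(X\{a} + a.0)\{a})\{a} + a.0)\{a} → ··b··> t2
  t2 = ((rec X. a.b.(X\{a} + a.0)\{a})\{a} + a.0)\{a} → ·
Bisimilarity quotient blocks:
  B0 = {s0, t0}
  B1 = {s1, t1}
  B2 = {s2, t2}
s0 ∈ B0, t0 ∈ B0 → same block
Bisimilar ⇒ trace-equivalent.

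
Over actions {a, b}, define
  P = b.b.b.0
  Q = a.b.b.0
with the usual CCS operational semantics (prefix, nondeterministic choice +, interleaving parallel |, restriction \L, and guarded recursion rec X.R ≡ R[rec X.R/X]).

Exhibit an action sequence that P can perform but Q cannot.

b

P's transition system — 4 states:
  s0 = b.b.b.0 ⊢ ··b··> s1
  s1 = b.b.0 ⊢ ··b··> s2
  s2 = b.0 ⊢ ··b··> s3
  s3 = 0 ⊢ ∅
Q's transition system — 4 states:
  t0 = a.b.b.0 ⊢ ··a··> t1
  t1 = b.b.0 ⊢ ··b··> t2
  t2 = b.0 ⊢ ··b··> t3
  t3 = 0 ⊢ ∅
Executing b from P (initial set {s0}):
  [1] b ⇒ {s1}
  ✓ P
Executing b from Q (initial set {t0}):
  [1] b ⇒ no successor for Q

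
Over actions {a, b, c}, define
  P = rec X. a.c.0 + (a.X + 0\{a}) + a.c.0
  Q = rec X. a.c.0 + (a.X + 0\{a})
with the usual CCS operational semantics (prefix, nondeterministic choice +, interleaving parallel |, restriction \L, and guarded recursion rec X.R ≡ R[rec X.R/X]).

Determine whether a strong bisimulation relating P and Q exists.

bisimilar

Reachable graph of P (3 states):
  m0 = rec X. a.c.0 + (a.X + 0\{a}) + a.c.0 | --a--▸ m0, --a--▸ m1
  m1 = c.0 | --c--▸ m2
  m2 = 0 | (no moves)
Reachable graph of Q (3 states):
  n0 = rec X. a.c.0 + (a.X + 0\{a}) | --a--▸ n0, --a--▸ n1
  n1 = c.0 | --c--▸ n2
  n2 = 0 | (no moves)
Coarsest stable partition (strong bisimilarity classes):
  B0 = {m0, n0}
  B1 = {m1, n1}
  B2 = {m2, n2}
m0 ∈ B0, n0 ∈ B0 → same block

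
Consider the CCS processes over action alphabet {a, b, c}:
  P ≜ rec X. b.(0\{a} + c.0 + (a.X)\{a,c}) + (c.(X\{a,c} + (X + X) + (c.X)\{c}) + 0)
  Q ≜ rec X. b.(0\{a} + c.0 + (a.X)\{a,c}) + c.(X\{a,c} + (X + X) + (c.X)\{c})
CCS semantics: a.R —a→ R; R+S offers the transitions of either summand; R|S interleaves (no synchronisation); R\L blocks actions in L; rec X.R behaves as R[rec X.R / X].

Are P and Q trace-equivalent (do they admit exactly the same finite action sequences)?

Reachable graph of P (5 states):
  u0 = rec X. b.(0\{a} + c.0 + (a.X)\{a,c}) + (c.(X\{a,c} + (X + X) + (c.X)\{c}) + 0) :: ··b··> u1, ··c··> u2
  u1 = 0\{a} + c.0 + (a.(rec X. b.(0\{a} + c.0 + (a.X)\{a,c}) + (c.(X\{a,c} + (X + X) + (c.X)\{c}) + 0)))\{a,c} :: ··c··> u3
  u2 = (rec X. b.(0\{a} + c.0 + (a.X)\{a,c}) + (c.(X\{a,c} + (X + X) + (c.X)\{c}) + 0))\{a,c} + ((rec X. b.(0\{a} + c.0 + (a.X)\{a,c}) + (c.(X\{a,c} + (X + X) + (c.X)\{c}) + 0)) + (rec X. b.(0\{a} + c.0 + (a.X)\{a,c}) + (c.(X\{a,c} + (X + X) + (c.X)\{c}) + 0))) + (c.(rec X. b.(0\{a} + c.0 + (a.X)\{a,c}) + (c.(X\{a,c} + (X + X) + (c.X)\{c}) + 0)))\{c} :: ··b··> u1, ··b··> u4, ··c··> u2
  u3 = 0 :: (no moves)
  u4 = (0\{a} + c.0 + (a.(rec X. b.(0\{a} + c.0 + (a.X)\{a,c}) + (c.(X\{a,c} + (X + X) + (c.X)\{c}) + 0)))\{a,c})\{a,c} :: (no moves)
Reachable graph of Q (5 states):
  v0 = rec X. b.(0\{a} + c.0 + (a.X)\{a,c}) + c.(X\{a,c} + (X + X) + (c.X)\{c}) :: ··b··> v1, ··c··> v2
  v1 = 0\{a} + c.0 + (a.(rec X. b.(0\{a} + c.0 + (a.X)\{a,c}) + c.(X\{a,c} + (X + X) + (c.X)\{c})))\{a,c} :: ··c··> v3
  v2 = (rec X. b.(0\{a} + c.0 + (a.X)\{a,c}) + c.(X\{a,c} + (X + X) + (c.X)\{c}))\{a,c} + ((rec X. b.(0\{a} + c.0 + (a.X)\{a,c}) + c.(X\{a,c} + (X + X) + (c.X)\{c})) + (rec X. b.(0\{a} + c.0 + (a.X)\{a,c}) + c.(X\{a,c} + (X + X) + (c.X)\{c}))) + (c.(rec X. b.(0\{a} + c.0 + (a.X)\{a,c}) + c.(X\{a,c} + (X + X) + (c.X)\{c})))\{c} :: ··b··> v1, ··b··> v4, ··c··> v2
  v3 = 0 :: (no moves)
  v4 = (0\{a} + c.0 + (a.(rec X. b.(0\{a} + c.0 + (a.X)\{a,c}) + c.(X\{a,c} + (X + X) + (c.X)\{c})))\{a,c})\{a,c} :: (no moves)
Partition-refinement fixed point:
  B0 = {u0, v0}
  B1 = {u2, v2}
  B2 = {u3, u4, v3, v4}
  B3 = {u1, v1}
u0 ∈ B0, v0 ∈ B0 → same block
Bisimilar ⇒ trace-equivalent.

YES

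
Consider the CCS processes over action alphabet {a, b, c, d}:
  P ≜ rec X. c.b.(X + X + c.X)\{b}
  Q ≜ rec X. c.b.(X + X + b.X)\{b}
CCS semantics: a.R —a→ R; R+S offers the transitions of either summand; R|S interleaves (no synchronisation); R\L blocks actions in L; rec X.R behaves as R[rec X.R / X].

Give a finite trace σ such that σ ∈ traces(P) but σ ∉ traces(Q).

cbcc

LTS(P): 5 reachable states
  p0 = rec X. c.b.(X + X + c.X)\{b} :: —c→ p1
  p1 = b.((rec X. c.b.(X + X + c.X)\{b}) + (rec X. c.b.(X + X + c.X)\{b}) + c.(rec X. c.b.(X + X + c.X)\{b}))\{b} :: —b→ p2
  p2 = ((rec X. c.b.(X + X + c.X)\{b}) + (rec X. c.b.(X + X + c.X)\{b}) + c.(rec X. c.b.(X + X + c.X)\{b}))\{b} :: —c→ p3, —c→ p4
  p3 = (b.((rec X. c.b.(X + X + c.X)\{b}) + (rec X. c.b.(X + X + c.X)\{b}) + c.(rec X. c.b.(X + X + c.X)\{b}))\{b})\{b} :: (no moves)
  p4 = (rec X. c.b.(X + X + c.X)\{b})\{b} :: —c→ p3
LTS(Q): 4 reachable states
  q0 = rec X. c.b.(X + X + b.X)\{b} :: —c→ q1
  q1 = b.((rec X. c.b.(X + X + b.X)\{b}) + (rec X. c.b.(X + X + b.X)\{b}) + b.(rec X. c.b.(X + X + b.X)\{b}))\{b} :: —b→ q2
  q2 = ((rec X. c.b.(X + X + b.X)\{b}) + (rec X. c.b.(X + X + b.X)\{b}) + b.(rec X. c.b.(X + X + b.X)\{b}))\{b} :: —c→ q3
  q3 = (b.((rec X. c.b.(X + X + b.X)\{b}) + (rec X. c.b.(X + X + b.X)\{b}) + b.(rec X. c.b.(X + X + b.X)\{b}))\{b})\{b} :: (no moves)
Trace ⟨cbcc⟩ through P, begin at {p0}:
  [1] c ⇒ {p1}
  [2] b ⇒ {p2}
  [3] c ⇒ {p3, p4}
  [4] c ⇒ {p3}
  ✓ P
Trace ⟨cbcc⟩ through Q, begin at {q0}:
  [1] c ⇒ {q1}
  [2] b ⇒ {q2}
  [3] c ⇒ {q3}
  [4] c ⇒ no successor for Q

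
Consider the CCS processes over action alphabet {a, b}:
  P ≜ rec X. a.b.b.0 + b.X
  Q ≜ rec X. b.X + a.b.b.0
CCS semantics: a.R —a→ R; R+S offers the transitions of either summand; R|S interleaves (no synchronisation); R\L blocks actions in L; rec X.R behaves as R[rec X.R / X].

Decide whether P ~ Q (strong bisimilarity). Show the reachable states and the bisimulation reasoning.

Reachable graph of P (4 states):
  u0 = rec X. a.b.b.0 + b.X has moves -a-> u1, -b-> u0
  u1 = b.b.0 has moves -b-> u2
  u2 = b.0 has moves -b-> u3
  u3 = 0 has moves stopped
Reachable graph of Q (4 states):
  v0 = rec X. b.X + a.b.b.0 has moves -a-> v1, -b-> v0
  v1 = b.b.0 has moves -b-> v2
  v2 = b.0 has moves -b-> v3
  v3 = 0 has moves stopped
Bisimilarity quotient blocks:
  B0 = {u0, v0}
  B1 = {u1, v1}
  B2 = {u2, v2}
  B3 = {u3, v3}
u0 ∈ B0, v0 ∈ B0 → same block

YES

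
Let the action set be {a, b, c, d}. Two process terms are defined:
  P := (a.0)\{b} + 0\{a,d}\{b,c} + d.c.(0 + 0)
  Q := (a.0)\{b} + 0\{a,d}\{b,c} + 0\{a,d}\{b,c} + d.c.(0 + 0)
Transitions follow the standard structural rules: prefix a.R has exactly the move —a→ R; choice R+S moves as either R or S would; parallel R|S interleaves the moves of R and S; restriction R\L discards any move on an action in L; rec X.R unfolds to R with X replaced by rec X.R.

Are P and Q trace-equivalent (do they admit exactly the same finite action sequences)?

LTS(P): 4 reachable states
  u0 = (a.0)\{b} + 0\{a,d}\{b,c} + d.c.(0 + 0) :: —a→ u1, —d→ u2
  u1 = 0\{b} :: deadlocked
  u2 = c.(0 + 0) :: —c→ u3
  u3 = 0 + 0 :: deadlocked
LTS(Q): 4 reachable states
  v0 = (a.0)\{b} + 0\{a,d}\{b,c} + 0\{a,d}\{b,c} + d.c.(0 + 0) :: —a→ v1, —d→ v2
  v1 = 0\{b} :: deadlocked
  v2 = c.(0 + 0) :: —c→ v3
  v3 = 0 + 0 :: deadlocked
Coarsest stable partition (strong bisimilarity classes):
  B0 = {u0, v0}
  B1 = {u1, u3, v1, v3}
  B2 = {u2, v2}
u0 ∈ B0, v0 ∈ B0 → same block
Bisimilar ⇒ trace-equivalent.

trace-equivalent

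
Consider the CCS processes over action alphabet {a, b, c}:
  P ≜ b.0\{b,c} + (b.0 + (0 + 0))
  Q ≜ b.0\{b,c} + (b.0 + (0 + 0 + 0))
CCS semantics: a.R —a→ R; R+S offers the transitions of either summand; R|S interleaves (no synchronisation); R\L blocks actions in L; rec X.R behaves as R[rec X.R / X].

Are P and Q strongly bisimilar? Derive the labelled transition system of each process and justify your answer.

P's transition system — 3 states:
  p0 = b.0\{b,c} + (b.0 + (0 + 0)) → --b--▸ p1, --b--▸ p2
  p1 = 0 → stopped
  p2 = 0\{b,c} → stopped
Q's transition system — 3 states:
  q0 = b.0\{b,c} + (b.0 + (0 + 0 + 0)) → --b--▸ q1, --b--▸ q2
  q1 = 0 → stopped
  q2 = 0\{b,c} → stopped
Coarsest stable partition (strong bisimilarity classes):
  B0 = {p0, q0}
  B1 = {p1, p2, q1, q2}
p0 ∈ B0, q0 ∈ B0 → same block

bisimilar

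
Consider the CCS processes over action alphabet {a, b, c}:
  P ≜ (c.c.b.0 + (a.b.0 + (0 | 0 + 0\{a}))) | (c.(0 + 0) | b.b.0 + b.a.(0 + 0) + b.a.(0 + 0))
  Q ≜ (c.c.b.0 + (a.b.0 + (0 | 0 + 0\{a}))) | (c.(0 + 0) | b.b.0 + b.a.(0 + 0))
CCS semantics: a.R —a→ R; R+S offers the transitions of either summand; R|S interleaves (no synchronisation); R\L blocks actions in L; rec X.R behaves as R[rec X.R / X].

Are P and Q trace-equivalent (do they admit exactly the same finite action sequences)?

LTS(P): 32 reachable states
  u0 = (c.c.b.0 + (a.b.0 + (0 | 0 + 0\{a}))) | (c.(0 + 0) | b.b.0 + b.a.(0 + 0) + b.a.(0 + 0)) ⊢ —a→ u1, —b→ u2, —b→ u3, —c→ u4, —c→ u5
  u1 = b.0 | (c.(0 + 0) | b.b.0 + b.a.(0 + 0) + b.a.(0 + 0)) ⊢ —b→ u6, —b→ u7, —b→ u8, —c→ u9
  u2 = (c.c.b.0 + (a.b.0 + (0 | 0 + 0\{a}))) | (c.(0 + 0) | b.0) ⊢ —a→ u7, —b→ u10, —c→ u11, —c→ u12
  u3 = (c.c.b.0 + (a.b.0 + (0 | 0 + 0\{a}))) | a.(0 + 0) ⊢ —a→ u13, —a→ u8, —c→ u14
  u4 = (c.c.b.0 + (a.b.0 + (0 | 0 + 0\{a}))) | ((0 + 0) | b.b.0) ⊢ —a→ u9, —b→ u11, —c→ u15
  u5 = c.b.0 | (c.(0 + 0) | b.b.0 + b.a.(0 + 0) + b.a.(0 + 0)) ⊢ —b→ u12, —b→ u14, —c→ u1, —c→ u15
  u6 = 0 | (c.(0 + 0) | b.b.0 + b.a.(0 + 0) + b.a.(0 + 0)) ⊢ —b→ u16, —b→ u17, —c→ u18
  u7 = b.0 | (c.(0 + 0) | b.0) ⊢ —b→ u16, —b→ u19, —c→ u20
  u8 = b.0 | a.(0 + 0) ⊢ —a→ u21, —b→ u17
  u9 = b.0 | ((0 + 0) | b.b.0) ⊢ —b→ u18, —b→ u20
  u10 = (c.c.b.0 + (a.b.0 + (0 | 0 + 0\{a}))) | (c.(0 + 0) | 0) ⊢ —a→ u19, —c→ u22, —c→ u23
  u11 = (c.c.b.0 + (a.b.0 + (0 | 0 + 0\{a}))) | ((0 + 0) | b.0) ⊢ —a→ u20, —b→ u22, —c→ u24
  u12 = c.b.0 | (c.(0 + 0) | b.0) ⊢ —b→ u23, —c→ u24, —c→ u7
  u13 = (c.c.b.0 + (a.b.0 + (0 | 0 + 0\{a}))) | (0 + 0) ⊢ —a→ u21, —c→ u25
  u14 = c.b.0 | a.(0 + 0) ⊢ —a→ u25, —c→ u8
  u15 = c.b.0 | ((0 + 0) | b.b.0) ⊢ —b→ u24, —c→ u9
  u16 = 0 | (c.(0 + 0) | b.0) ⊢ —b→ u26, —c→ u27
  u17 = 0 | a.(0 + 0) ⊢ —a→ u28
  u18 = 0 | ((0 + 0) | b.b.0) ⊢ —b→ u27
  u19 = b.0 | (c.(0 + 0) | 0) ⊢ —b→ u26, —c→ u29
  u20 = b.0 | ((0 + 0) | b.0) ⊢ —b→ u27, —b→ u29
  u21 = b.0 | (0 + 0) ⊢ —b→ u28
  u22 = (c.c.b.0 + (a.b.0 + (0 | 0 + 0\{a}))) | ((0 + 0) | 0) ⊢ —a→ u29, —c→ u30
  u23 = c.b.0 | (c.(0 + 0) | 0) ⊢ —c→ u19, —c→ u30
  u24 = c.b.0 | ((0 + 0) | b.0) ⊢ —b→ u30, —c→ u20
  u25 = c.b.0 | (0 + 0) ⊢ —c→ u21
  u26 = 0 | (c.(0 + 0) | 0) ⊢ —c→ u31
  u27 = 0 | ((0 + 0) | b.0) ⊢ —b→ u31
  u28 = 0 | (0 + 0) ⊢ ∅
  u29 = b.0 | ((0 + 0) | 0) ⊢ —b→ u31
  u30 = c.b.0 | ((0 + 0) | 0) ⊢ —c→ u29
  u31 = 0 | ((0 + 0) | 0) ⊢ ∅
LTS(Q): 32 reachable states
  v0 = (c.c.b.0 + (a.b.0 + (0 | 0 + 0\{a}))) | (c.(0 + 0) | b.b.0 + b.a.(0 + 0)) ⊢ —a→ v1, —b→ v2, —b→ v3, —c→ v4, —c→ v5
  v1 = b.0 | (c.(0 + 0) | b.b.0 + b.a.(0 + 0)) ⊢ —b→ v6, —b→ v7, —b→ v8, —c→ v9
  v2 = (c.c.b.0 + (a.b.0 + (0 | 0 + 0\{a}))) | (c.(0 + 0) | b.0) ⊢ —a→ v7, —b→ v10, —c→ v11, —c→ v12
  v3 = (c.c.b.0 + (a.b.0 + (0 | 0 + 0\{a}))) | a.(0 + 0) ⊢ —a→ v13, —a→ v8, —c→ v14
  v4 = (c.c.b.0 + (a.b.0 + (0 | 0 + 0\{a}))) | ((0 + 0) | b.b.0) ⊢ —a→ v9, —b→ v11, —c→ v15
  v5 = c.b.0 | (c.(0 + 0) | b.b.0 + b.a.(0 + 0)) ⊢ —b→ v12, —b→ v14, —c→ v1, —c→ v15
  v6 = 0 | (c.(0 + 0) | b.b.0 + b.a.(0 + 0)) ⊢ —b→ v16, —b→ v17, —c→ v18
  v7 = b.0 | (c.(0 + 0) | b.0) ⊢ —b→ v16, —b→ v19, —c→ v20
  v8 = b.0 | a.(0 + 0) ⊢ —a→ v21, —b→ v17
  v9 = b.0 | ((0 + 0) | b.b.0) ⊢ —b→ v18, —b→ v20
  v10 = (c.c.b.0 + (a.b.0 + (0 | 0 + 0\{a}))) | (c.(0 + 0) | 0) ⊢ —a→ v19, —c→ v22, —c→ v23
  v11 = (c.c.b.0 + (a.b.0 + (0 | 0 + 0\{a}))) | ((0 + 0) | b.0) ⊢ —a→ v20, —b→ v22, —c→ v24
  v12 = c.b.0 | (c.(0 + 0) | b.0) ⊢ —b→ v23, —c→ v24, —c→ v7
  v13 = (c.c.b.0 + (a.b.0 + (0 | 0 + 0\{a}))) | (0 + 0) ⊢ —a→ v21, —c→ v25
  v14 = c.b.0 | a.(0 + 0) ⊢ —a→ v25, —c→ v8
  v15 = c.b.0 | ((0 + 0) | b.b.0) ⊢ —b→ v24, —c→ v9
  v16 = 0 | (c.(0 + 0) | b.0) ⊢ —b→ v26, —c→ v27
  v17 = 0 | a.(0 + 0) ⊢ —a→ v28
  v18 = 0 | ((0 + 0) | b.b.0) ⊢ —b→ v27
  v19 = b.0 | (c.(0 + 0) | 0) ⊢ —b→ v26, —c→ v29
  v20 = b.0 | ((0 + 0) | b.0) ⊢ —b→ v27, —b→ v29
  v21 = b.0 | (0 + 0) ⊢ —b→ v28
  v22 = (c.c.b.0 + (a.b.0 + (0 | 0 + 0\{a}))) | ((0 + 0) | 0) ⊢ —a→ v29, —c→ v30
  v23 = c.b.0 | (c.(0 + 0) | 0) ⊢ —c→ v19, —c→ v30
  v24 = c.b.0 | ((0 + 0) | b.0) ⊢ —b→ v30, —c→ v20
  v25 = c.b.0 | (0 + 0) ⊢ —c→ v21
  v26 = 0 | (c.(0 + 0) | 0) ⊢ —c→ v31
  v27 = 0 | ((0 + 0) | b.0) ⊢ —b→ v31
  v28 = 0 | (0 + 0) ⊢ ∅
  v29 = b.0 | ((0 + 0) | 0) ⊢ —b→ v31
  v30 = c.b.0 | ((0 + 0) | 0) ⊢ —c→ v29
  v31 = 0 | ((0 + 0) | 0) ⊢ ∅
Bisimilarity quotient blocks:
  B0 = {u0, v0}
  B1 = {u5, v5}
  B2 = {u15, v15}
  B3 = {u24, v24}
  B4 = {u25, u30, v25, v30}
  B5 = {u21, u27, u29, v21, v27, v29}
  B6 = {u28, u31, v28, v31}
  B7 = {u18, u20, v18, v20}
  B8 = {u9, v9}
  B9 = {u1, v1}
  B10 = {u8, v8}
  B11 = {u17, v17}
  B12 = {u7, v7}
  B13 = {u16, u19, v16, v19}
  B14 = {u26, v26}
  B15 = {u6, v6}
  B16 = {u12, v12}
  B17 = {u23, v23}
  B18 = {u14, v14}
  B19 = {u4, v4}
  B20 = {u11, v11}
  B21 = {u13, u22, v13, v22}
  B22 = {u2, v2}
  B23 = {u10, v10}
  B24 = {u3, v3}
u0 ∈ B0, v0 ∈ B0 → same block
Bisimilar ⇒ trace-equivalent.

YES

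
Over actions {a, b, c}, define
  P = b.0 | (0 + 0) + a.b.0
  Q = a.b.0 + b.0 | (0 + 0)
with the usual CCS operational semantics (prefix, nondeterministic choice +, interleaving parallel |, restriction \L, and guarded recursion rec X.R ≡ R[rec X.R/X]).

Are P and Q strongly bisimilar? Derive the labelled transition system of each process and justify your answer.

YES

LTS(P): 4 reachable states
  p0 = b.0 | (0 + 0) + a.b.0 → -a-> p1, -b-> p2
  p1 = b.0 → -b-> p3
  p2 = 0 | (0 + 0) → (no moves)
  p3 = 0 → (no moves)
LTS(Q): 4 reachable states
  q0 = a.b.0 + b.0 | (0 + 0) → -a-> q1, -b-> q2
  q1 = b.0 → -b-> q3
  q2 = 0 | (0 + 0) → (no moves)
  q3 = 0 → (no moves)
Bisimilarity quotient blocks:
  B0 = {p0, q0}
  B1 = {p2, p3, q2, q3}
  B2 = {p1, q1}
p0 ∈ B0, q0 ∈ B0 → same block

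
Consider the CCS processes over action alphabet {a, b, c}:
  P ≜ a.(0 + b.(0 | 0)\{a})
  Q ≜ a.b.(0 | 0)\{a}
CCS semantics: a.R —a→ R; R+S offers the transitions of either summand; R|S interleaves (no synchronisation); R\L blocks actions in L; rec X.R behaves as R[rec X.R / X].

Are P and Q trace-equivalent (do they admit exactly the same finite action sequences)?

LTS(P): 3 reachable states
  u0 = a.(0 + b.(0 | 0)\{a}) :: -a-> u1
  u1 = 0 + b.(0 | 0)\{a} :: -b-> u2
  u2 = (0 | 0)\{a} :: deadlocked
LTS(Q): 3 reachable states
  v0 = a.b.(0 | 0)\{a} :: -a-> v1
  v1 = b.(0 | 0)\{a} :: -b-> v2
  v2 = (0 | 0)\{a} :: deadlocked
Coarsest stable partition (strong bisimilarity classes):
  B0 = {u0, v0}
  B1 = {u1, v1}
  B2 = {u2, v2}
u0 ∈ B0, v0 ∈ B0 → same block
Bisimilar ⇒ trace-equivalent.

traces(P) = traces(Q)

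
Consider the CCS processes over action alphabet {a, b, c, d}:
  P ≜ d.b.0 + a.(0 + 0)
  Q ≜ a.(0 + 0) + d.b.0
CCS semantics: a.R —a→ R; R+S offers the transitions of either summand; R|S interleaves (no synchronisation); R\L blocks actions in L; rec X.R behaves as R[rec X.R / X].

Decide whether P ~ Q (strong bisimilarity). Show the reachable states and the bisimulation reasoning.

Reachable graph of P (4 states):
  p0 = d.b.0 + a.(0 + 0) | ··a··> p1, ··d··> p2
  p1 = 0 + 0 | ∅
  p2 = b.0 | ··b··> p3
  p3 = 0 | ∅
Reachable graph of Q (4 states):
  q0 = a.(0 + 0) + d.b.0 | ··a··> q1, ··d··> q2
  q1 = 0 + 0 | ∅
  q2 = b.0 | ··b··> q3
  q3 = 0 | ∅
Partition-refinement fixed point:
  B0 = {p0, q0}
  B1 = {p1, p3, q1, q3}
  B2 = {p2, q2}
p0 ∈ B0, q0 ∈ B0 → same block

bisimilar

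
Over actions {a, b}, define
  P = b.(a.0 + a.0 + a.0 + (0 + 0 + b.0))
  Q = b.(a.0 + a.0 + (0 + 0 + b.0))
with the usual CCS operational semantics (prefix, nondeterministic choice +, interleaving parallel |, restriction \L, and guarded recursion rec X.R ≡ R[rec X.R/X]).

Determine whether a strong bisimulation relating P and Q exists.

P ~ Q

Reachable graph of P (3 states):
  p0 = b.(a.0 + a.0 + a.0 + (0 + 0 + b.0)) :: --b--▸ p1
  p1 = a.0 + a.0 + a.0 + (0 + 0 + b.0) :: --a--▸ p2, --b--▸ p2
  p2 = 0 :: deadlocked
Reachable graph of Q (3 states):
  q0 = b.(a.0 + a.0 + (0 + 0 + b.0)) :: --b--▸ q1
  q1 = a.0 + a.0 + (0 + 0 + b.0) :: --a--▸ q2, --b--▸ q2
  q2 = 0 :: deadlocked
Bisimilarity quotient blocks:
  B0 = {p0, q0}
  B1 = {p1, q1}
  B2 = {p2, q2}
p0 ∈ B0, q0 ∈ B0 → same block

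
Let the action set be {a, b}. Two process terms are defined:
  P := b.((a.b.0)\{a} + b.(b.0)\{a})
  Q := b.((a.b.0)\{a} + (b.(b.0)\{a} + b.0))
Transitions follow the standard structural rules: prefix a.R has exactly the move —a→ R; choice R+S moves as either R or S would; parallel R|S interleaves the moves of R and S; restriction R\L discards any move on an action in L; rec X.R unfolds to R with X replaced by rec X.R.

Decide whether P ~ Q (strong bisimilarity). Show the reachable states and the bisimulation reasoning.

NO

Reachable graph of P (4 states):
  s0 = b.((a.b.0)\{a} + b.(b.0)\{a}) has moves --b--▸ s1
  s1 = (a.b.0)\{a} + b.(b.0)\{a} has moves --b--▸ s2
  s2 = (b.0)\{a} has moves --b--▸ s3
  s3 = 0\{a} has moves deadlocked
Reachable graph of Q (5 states):
  t0 = b.((a.b.0)\{a} + (b.(b.0)\{a} + b.0)) has moves --b--▸ t1
  t1 = (a.b.0)\{a} + (b.(b.0)\{a} + b.0) has moves --b--▸ t2, --b--▸ t3
  t2 = (b.0)\{a} has moves --b--▸ t4
  t3 = 0 has moves deadlocked
  t4 = 0\{a} has moves deadlocked
Coarsest stable partition (strong bisimilarity classes):
  B0 = {s0}
  B1 = {s1}
  B2 = {s2, t2}
  B3 = {s3, t3, t4}
  B4 = {t0}
  B5 = {t1}
s0 ∈ B0, t0 ∈ B4 → different blocks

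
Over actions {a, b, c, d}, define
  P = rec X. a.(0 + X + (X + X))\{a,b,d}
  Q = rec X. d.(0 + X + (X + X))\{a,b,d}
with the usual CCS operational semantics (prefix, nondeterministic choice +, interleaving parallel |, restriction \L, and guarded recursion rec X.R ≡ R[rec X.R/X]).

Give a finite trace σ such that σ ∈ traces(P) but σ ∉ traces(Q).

P's transition system — 2 states:
  s0 = rec X. a.(0 + X + (X + X))\{a,b,d} | --a--▸ s1
  s1 = (0 + (rec X. a.(0 + X + (X + X))\{a,b,d}) + ((rec X. a.(0 + X + (X + X))\{a,b,d}) + (rec X. a.(0 + X + (X + X))\{a,b,d})))\{a,b,d} | ·
Q's transition system — 2 states:
  t0 = rec X. d.(0 + X + (X + X))\{a,b,d} | --d--▸ t1
  t1 = (0 + (rec X. d.(0 + X + (X + X))\{a,b,d}) + ((rec X. d.(0 + X + (X + X))\{a,b,d}) + (rec X. d.(0 + X + (X + X))\{a,b,d})))\{a,b,d} | ·
Trace ⟨a⟩ through P, begin at {s0}:
  [1] a ⇒ {s1}
  — P admits the full trace.
Trace ⟨a⟩ through Q, begin at {t0}:
  [1] a ⇒ ∅  — Q cannot continue

a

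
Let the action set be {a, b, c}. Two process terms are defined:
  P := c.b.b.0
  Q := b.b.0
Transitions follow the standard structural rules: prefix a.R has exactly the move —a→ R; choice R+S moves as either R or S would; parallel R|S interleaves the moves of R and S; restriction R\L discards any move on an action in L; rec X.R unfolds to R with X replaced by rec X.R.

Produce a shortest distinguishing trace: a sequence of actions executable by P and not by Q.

Reachable graph of P (4 states):
  p0 = c.b.b.0 :: ··c··> p1
  p1 = b.b.0 :: ··b··> p2
  p2 = b.0 :: ··b··> p3
  p3 = 0 :: deadlocked
Reachable graph of Q (3 states):
  q0 = b.b.0 :: ··b··> q1
  q1 = b.0 :: ··b··> q2
  q2 = 0 :: deadlocked
Trace ⟨c⟩ through P, begin at {p0}:
  step 1 (c): {p1}
  P completes σ.
Trace ⟨c⟩ through Q, begin at {q0}:
  step 1 (c): no successor for Q

c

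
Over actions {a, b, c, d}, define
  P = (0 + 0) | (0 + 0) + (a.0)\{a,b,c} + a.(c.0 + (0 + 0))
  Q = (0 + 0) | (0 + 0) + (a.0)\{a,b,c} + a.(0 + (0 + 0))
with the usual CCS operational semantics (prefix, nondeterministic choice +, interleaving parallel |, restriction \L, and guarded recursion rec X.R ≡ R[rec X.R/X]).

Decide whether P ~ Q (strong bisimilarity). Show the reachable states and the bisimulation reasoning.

NO

Reachable graph of P (3 states):
  m0 = (0 + 0) | (0 + 0) + (a.0)\{a,b,c} + a.(c.0 + (0 + 0)) | —a→ m1
  m1 = c.0 + (0 + 0) | —c→ m2
  m2 = 0 | ∅
Reachable graph of Q (2 states):
  n0 = (0 + 0) | (0 + 0) + (a.0)\{a,b,c} + a.(0 + (0 + 0)) | —a→ n1
  n1 = 0 + (0 + 0) | ∅
Partition-refinement fixed point:
  B0 = {m0}
  B1 = {m1}
  B2 = {m2, n1}
  B3 = {n0}
m0 ∈ B0, n0 ∈ B3 → different blocks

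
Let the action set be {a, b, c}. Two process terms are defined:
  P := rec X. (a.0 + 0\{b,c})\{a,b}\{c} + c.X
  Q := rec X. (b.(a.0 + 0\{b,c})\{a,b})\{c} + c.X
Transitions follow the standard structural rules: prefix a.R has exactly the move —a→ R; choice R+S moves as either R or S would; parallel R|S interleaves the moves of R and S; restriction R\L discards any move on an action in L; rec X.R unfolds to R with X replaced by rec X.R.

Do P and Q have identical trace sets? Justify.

traces(P) ≠ traces(Q) — witness ⟨b⟩

P's transition system — 1 states:
  s0 = rec X. (a.0 + 0\{b,c})\{a,b}\{c} + c.X | =c=> s0
Q's transition system — 2 states:
  t0 = rec X. (b.(a.0 + 0\{b,c})\{a,b})\{c} + c.X | =b=> t1, =c=> t0
  t1 = (a.0 + 0\{b,c})\{a,b}\{c} | deadlocked
Executing b from Q (initial set {t0}):
  step 1 (b): {t1}
  — Q admits the full trace.
Executing b from P (initial set {s0}):
  step 1 (b): no successor for P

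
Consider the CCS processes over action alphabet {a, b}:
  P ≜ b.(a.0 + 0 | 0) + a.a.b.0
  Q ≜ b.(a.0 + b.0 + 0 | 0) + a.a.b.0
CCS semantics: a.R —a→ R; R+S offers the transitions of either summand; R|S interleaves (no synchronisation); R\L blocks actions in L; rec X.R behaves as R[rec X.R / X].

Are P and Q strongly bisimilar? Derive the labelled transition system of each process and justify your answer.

not bisimilar

LTS(P): 5 reachable states
  u0 = b.(a.0 + 0 | 0) + a.a.b.0 :: —a→ u1, —b→ u2
  u1 = a.b.0 :: —a→ u3
  u2 = a.0 + 0 | 0 :: —a→ u4
  u3 = b.0 :: —b→ u4
  u4 = 0 :: ·
LTS(Q): 5 reachable states
  v0 = b.(a.0 + b.0 + 0 | 0) + a.a.b.0 :: —a→ v1, —b→ v2
  v1 = a.b.0 :: —a→ v3
  v2 = a.0 + b.0 + 0 | 0 :: —a→ v4, —b→ v4
  v3 = b.0 :: —b→ v4
  v4 = 0 :: ·
Coarsest stable partition (strong bisimilarity classes):
  B0 = {u0}
  B1 = {u1, v1}
  B2 = {u3, v3}
  B3 = {u4, v4}
  B4 = {u2}
  B5 = {v0}
  B6 = {v2}
u0 ∈ B0, v0 ∈ B5 → different blocks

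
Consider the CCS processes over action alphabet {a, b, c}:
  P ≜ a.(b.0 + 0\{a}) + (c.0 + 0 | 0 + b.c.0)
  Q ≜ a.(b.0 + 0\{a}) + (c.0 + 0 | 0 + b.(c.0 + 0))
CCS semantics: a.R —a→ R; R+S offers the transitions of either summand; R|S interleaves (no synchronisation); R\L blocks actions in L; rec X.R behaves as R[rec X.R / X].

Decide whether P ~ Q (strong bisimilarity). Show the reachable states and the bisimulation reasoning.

bisimilar

LTS(P): 4 reachable states
  m0 = a.(b.0 + 0\{a}) + (c.0 + 0 | 0 + b.c.0) ⊢ ··a··> m1, ··b··> m2, ··c··> m3
  m1 = b.0 + 0\{a} ⊢ ··b··> m3
  m2 = c.0 ⊢ ··c··> m3
  m3 = 0 ⊢ stopped
LTS(Q): 4 reachable states
  n0 = a.(b.0 + 0\{a}) + (c.0 + 0 | 0 + b.(c.0 + 0)) ⊢ ··a··> n1, ··b··> n2, ··c··> n3
  n1 = b.0 + 0\{a} ⊢ ··b··> n3
  n2 = c.0 + 0 ⊢ ··c··> n3
  n3 = 0 ⊢ stopped
Bisimilarity quotient blocks:
  B0 = {m0, n0}
  B1 = {m2, n2}
  B2 = {m3, n3}
  B3 = {m1, n1}
m0 ∈ B0, n0 ∈ B0 → same block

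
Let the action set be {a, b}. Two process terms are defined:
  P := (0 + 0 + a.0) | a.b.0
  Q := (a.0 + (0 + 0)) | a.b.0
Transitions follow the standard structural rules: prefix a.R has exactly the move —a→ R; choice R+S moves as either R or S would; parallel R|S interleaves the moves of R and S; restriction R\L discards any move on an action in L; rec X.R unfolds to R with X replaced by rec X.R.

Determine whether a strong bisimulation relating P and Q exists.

P ~ Q

Reachable graph of P (6 states):
  s0 = (0 + 0 + a.0) | a.b.0 ⊢ —a→ s1, —a→ s2
  s1 = (0 + 0 + a.0) | b.0 ⊢ —a→ s3, —b→ s4
  s2 = 0 | a.b.0 ⊢ —a→ s3
  s3 = 0 | b.0 ⊢ —b→ s5
  s4 = (0 + 0 + a.0) | 0 ⊢ —a→ s5
  s5 = 0 | 0 ⊢ (no moves)
Reachable graph of Q (6 states):
  t0 = (a.0 + (0 + 0)) | a.b.0 ⊢ —a→ t1, —a→ t2
  t1 = (a.0 + (0 + 0)) | b.0 ⊢ —a→ t3, —b→ t4
  t2 = 0 | a.b.0 ⊢ —a→ t3
  t3 = 0 | b.0 ⊢ —b→ t5
  t4 = (a.0 + (0 + 0)) | 0 ⊢ —a→ t5
  t5 = 0 | 0 ⊢ (no moves)
Coarsest stable partition (strong bisimilarity classes):
  B0 = {s0, t0}
  B1 = {s1, t1}
  B2 = {s4, t4}
  B3 = {s5, t5}
  B4 = {s3, t3}
  B5 = {s2, t2}
s0 ∈ B0, t0 ∈ B0 → same block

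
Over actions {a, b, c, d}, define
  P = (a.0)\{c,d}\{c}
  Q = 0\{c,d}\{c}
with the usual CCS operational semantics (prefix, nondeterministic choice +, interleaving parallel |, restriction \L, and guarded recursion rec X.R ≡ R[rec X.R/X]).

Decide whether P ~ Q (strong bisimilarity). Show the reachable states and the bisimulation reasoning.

P's transition system — 2 states:
  u0 = (a.0)\{c,d}\{c} | —a→ u1
  u1 = 0\{c,d}\{c} | stopped
Q's transition system — 1 states:
  v0 = 0\{c,d}\{c} | stopped
Bisimilarity quotient blocks:
  B0 = {u0}
  B1 = {u1, v0}
u0 ∈ B0, v0 ∈ B1 → different blocks

not bisimilar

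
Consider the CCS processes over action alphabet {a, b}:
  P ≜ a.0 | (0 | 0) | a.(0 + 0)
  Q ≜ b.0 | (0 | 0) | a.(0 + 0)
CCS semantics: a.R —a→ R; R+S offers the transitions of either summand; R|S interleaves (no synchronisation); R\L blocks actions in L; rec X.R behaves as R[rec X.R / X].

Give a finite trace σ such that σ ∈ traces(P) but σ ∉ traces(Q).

LTS(P): 4 reachable states
  s0 = a.0 | (0 | 0) | a.(0 + 0) ⊢ —a→ s1, —a→ s2
  s1 = 0 | (0 | 0) | a.(0 + 0) ⊢ —a→ s3
  s2 = a.0 | (0 | 0) | (0 + 0) ⊢ —a→ s3
  s3 = 0 | (0 | 0) | (0 + 0) ⊢ deadlocked
LTS(Q): 4 reachable states
  t0 = b.0 | (0 | 0) | a.(0 + 0) ⊢ —a→ t1, —b→ t2
  t1 = b.0 | (0 | 0) | (0 + 0) ⊢ —b→ t3
  t2 = 0 | (0 | 0) | a.(0 + 0) ⊢ —a→ t3
  t3 = 0 | (0 | 0) | (0 + 0) ⊢ deadlocked
Executing aa from P (initial set {s0}):
  after a @ step 1: {s1, s2}
  after a @ step 2: {s3}
  ✓ P
Executing aa from Q (initial set {t0}):
  after a @ step 1: {t1}
  after a @ step 2: ∅ (Q stuck)

aa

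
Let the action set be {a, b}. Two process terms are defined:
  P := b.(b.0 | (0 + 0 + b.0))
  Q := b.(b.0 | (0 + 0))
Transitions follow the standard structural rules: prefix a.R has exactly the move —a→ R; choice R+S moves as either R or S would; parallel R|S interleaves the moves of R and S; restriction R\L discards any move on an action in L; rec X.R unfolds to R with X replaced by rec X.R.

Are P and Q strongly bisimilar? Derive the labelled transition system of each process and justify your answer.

Reachable graph of P (5 states):
  p0 = b.(b.0 | (0 + 0 + b.0)) :: --b--▸ p1
  p1 = b.0 | (0 + 0 + b.0) :: --b--▸ p2, --b--▸ p3
  p2 = 0 | (0 + 0 + b.0) :: --b--▸ p4
  p3 = b.0 | 0 :: --b--▸ p4
  p4 = 0 | 0 :: ·
Reachable graph of Q (3 states):
  q0 = b.(b.0 | (0 + 0)) :: --b--▸ q1
  q1 = b.0 | (0 + 0) :: --b--▸ q2
  q2 = 0 | (0 + 0) :: ·
Coarsest stable partition (strong bisimilarity classes):
  B0 = {p0}
  B1 = {p1, q0}
  B2 = {p2, p3, q1}
  B3 = {p4, q2}
p0 ∈ B0, q0 ∈ B1 → different blocks

NO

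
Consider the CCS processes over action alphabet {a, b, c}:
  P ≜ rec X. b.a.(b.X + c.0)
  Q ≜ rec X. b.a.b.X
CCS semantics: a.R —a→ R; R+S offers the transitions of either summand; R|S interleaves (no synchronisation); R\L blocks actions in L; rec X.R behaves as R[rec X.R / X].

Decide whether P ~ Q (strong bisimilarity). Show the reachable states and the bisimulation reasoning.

Reachable graph of P (4 states):
  u0 = rec X. b.a.(b.X + c.0) → --b--▸ u1
  u1 = a.(b.(rec X. b.a.(b.X + c.0)) + c.0) → --a--▸ u2
  u2 = b.(rec X. b.a.(b.X + c.0)) + c.0 → --b--▸ u0, --c--▸ u3
  u3 = 0 → stopped
Reachable graph of Q (3 states):
  v0 = rec X. b.a.b.X → --b--▸ v1
  v1 = a.b.(rec X. b.a.b.X) → --a--▸ v2
  v2 = b.(rec X. b.a.b.X) → --b--▸ v0
Partition-refinement fixed point:
  B0 = {u0}
  B1 = {u1}
  B2 = {u2}
  B3 = {u3}
  B4 = {v0}
  B5 = {v1}
  B6 = {v2}
u0 ∈ B0, v0 ∈ B4 → different blocks

NO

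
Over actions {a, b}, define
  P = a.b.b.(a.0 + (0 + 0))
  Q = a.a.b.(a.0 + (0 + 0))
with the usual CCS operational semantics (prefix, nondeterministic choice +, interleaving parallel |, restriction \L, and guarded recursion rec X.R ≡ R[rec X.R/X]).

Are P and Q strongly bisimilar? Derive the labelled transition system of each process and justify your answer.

P ≁ Q

Reachable graph of P (5 states):
  s0 = a.b.b.(a.0 + (0 + 0)) | =a=> s1
  s1 = b.b.(a.0 + (0 + 0)) | =b=> s2
  s2 = b.(a.0 + (0 + 0)) | =b=> s3
  s3 = a.0 + (0 + 0) | =a=> s4
  s4 = 0 | (no moves)
Reachable graph of Q (5 states):
  t0 = a.a.b.(a.0 + (0 + 0)) | =a=> t1
  t1 = a.b.(a.0 + (0 + 0)) | =a=> t2
  t2 = b.(a.0 + (0 + 0)) | =b=> t3
  t3 = a.0 + (0 + 0) | =a=> t4
  t4 = 0 | (no moves)
Partition-refinement fixed point:
  B0 = {s0}
  B1 = {s1}
  B2 = {s2, t2}
  B3 = {s3, t3}
  B4 = {s4, t4}
  B5 = {t0}
  B6 = {t1}
s0 ∈ B0, t0 ∈ B5 → different blocks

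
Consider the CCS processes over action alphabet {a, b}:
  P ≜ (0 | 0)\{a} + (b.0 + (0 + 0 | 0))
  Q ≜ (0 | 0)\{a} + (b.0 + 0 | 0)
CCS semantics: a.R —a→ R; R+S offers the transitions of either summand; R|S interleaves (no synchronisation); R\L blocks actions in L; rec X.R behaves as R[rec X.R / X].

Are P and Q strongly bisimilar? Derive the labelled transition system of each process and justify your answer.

P ~ Q

LTS(P): 2 reachable states
  u0 = (0 | 0)\{a} + (b.0 + (0 + 0 | 0)) has moves --b--▸ u1
  u1 = 0 has moves deadlocked
LTS(Q): 2 reachable states
  v0 = (0 | 0)\{a} + (b.0 + 0 | 0) has moves --b--▸ v1
  v1 = 0 has moves deadlocked
Partition-refinement fixed point:
  B0 = {u0, v0}
  B1 = {u1, v1}
u0 ∈ B0, v0 ∈ B0 → same block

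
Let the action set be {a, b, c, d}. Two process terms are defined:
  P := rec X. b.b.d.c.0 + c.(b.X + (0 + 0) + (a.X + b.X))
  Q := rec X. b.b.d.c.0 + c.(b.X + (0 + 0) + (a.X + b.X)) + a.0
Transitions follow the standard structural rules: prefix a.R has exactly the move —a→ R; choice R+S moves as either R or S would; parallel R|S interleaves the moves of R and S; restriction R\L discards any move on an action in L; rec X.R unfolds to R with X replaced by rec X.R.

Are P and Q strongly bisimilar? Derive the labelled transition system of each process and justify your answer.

P ≁ Q

Reachable graph of P (6 states):
  s0 = rec X. b.b.d.c.0 + c.(b.X + (0 + 0) + (a.X + b.X)) :: --b--▸ s1, --c--▸ s2
  s1 = b.d.c.0 :: --b--▸ s3
  s2 = b.(rec X. b.b.d.c.0 + c.(b.X + (0 + 0) + (a.X + b.X))) + (0 + 0) + (a.(rec X. b.b.d.c.0 + c.(b.X + (0 + 0) + (a.X + b.X))) + b.(rec X. b.b.d.c.0 + c.(b.X + (0 + 0) + (a.X + b.X)))) :: --a--▸ s0, --b--▸ s0
  s3 = d.c.0 :: --d--▸ s4
  s4 = c.0 :: --c--▸ s5
  s5 = 0 :: deadlocked
Reachable graph of Q (6 states):
  t0 = rec X. b.b.d.c.0 + c.(b.X + (0 + 0) + (a.X + b.X)) + a.0 :: --a--▸ t1, --b--▸ t2, --c--▸ t3
  t1 = 0 :: deadlocked
  t2 = b.d.c.0 :: --b--▸ t4
  t3 = b.(rec X. b.b.d.c.0 + c.(b.X + (0 + 0) + (a.X + b.X)) + a.0) + (0 + 0) + (a.(rec X. b.b.d.c.0 + c.(b.X + (0 + 0) + (a.X + b.X)) + a.0) + b.(rec X. b.b.d.c.0 + c.(b.X + (0 + 0) + (a.X + b.X)) + a.0)) :: --a--▸ t0, --b--▸ t0
  t4 = d.c.0 :: --d--▸ t5
  t5 = c.0 :: --c--▸ t1
Bisimilarity quotient blocks:
  B0 = {s0}
  B1 = {s2}
  B2 = {s1, t2}
  B3 = {s3, t4}
  B4 = {s4, t5}
  B5 = {s5, t1}
  B6 = {t0}
  B7 = {t3}
s0 ∈ B0, t0 ∈ B6 → different blocks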